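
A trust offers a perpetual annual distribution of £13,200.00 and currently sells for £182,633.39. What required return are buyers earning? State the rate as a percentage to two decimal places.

7.23%

P = C/r ⇒ r = C/P = £13,200.00/£182,633.39 = 0.072276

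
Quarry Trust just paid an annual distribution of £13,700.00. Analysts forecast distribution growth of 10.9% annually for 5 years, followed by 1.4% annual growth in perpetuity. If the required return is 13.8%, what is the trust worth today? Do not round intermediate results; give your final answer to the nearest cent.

D_1 = 15193.30000
D_2 = 16849.36970
D_3 = 18685.95100
D_4 = 20722.71966
D_5 = 22981.49610
Terminal value at year 5: TV = D_5×(1+g_2)/(r−g_2) = 23303.23704/0.124 = 187929.33100
P_0 = D_1/(1+r)^1 + D_2/(1+r)^2 + D_3/(1+r)^3 + D_4/(1+r)^4 + D_5/(1+r)^5 + TV/(1+r)^5
    = 13350.87873 + 13010.65423 + 12679.09978 + 12355.99442 + 12041.12286 + 98465.31111 = 161903.06113

£161903.06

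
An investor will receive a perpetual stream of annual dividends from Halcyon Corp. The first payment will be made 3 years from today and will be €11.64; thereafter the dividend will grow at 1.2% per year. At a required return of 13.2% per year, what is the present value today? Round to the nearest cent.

Value at end of year 2: C₁ / (r − g) = €11.64 / (0.132 − 0.012) = €97.0000
Discount to today: PV = €97.0000 / (1 + 0.132)^2 = €97.0000 / 1.281424 = €75.70

€75.70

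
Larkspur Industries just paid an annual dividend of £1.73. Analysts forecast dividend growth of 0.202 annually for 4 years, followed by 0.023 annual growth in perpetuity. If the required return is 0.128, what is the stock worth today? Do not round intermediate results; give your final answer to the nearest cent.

£29.86

D_1 = 2.07946
D_2 = 2.49951
D_3 = 3.00441
D_4 = 3.61130
Terminal value at year 4: TV = D_4×(1+g_2)/(r−g_2) = 3.69436/0.105 = 35.18441
P_0 = D_1/(1+r)^1 + D_2/(1+r)^2 + D_3/(1+r)^3 + D_4/(1+r)^4 + TV/(1+r)^4
    = 1.84349 + 1.96443 + 2.09330 + 2.23063 + 21.73271 = 29.86457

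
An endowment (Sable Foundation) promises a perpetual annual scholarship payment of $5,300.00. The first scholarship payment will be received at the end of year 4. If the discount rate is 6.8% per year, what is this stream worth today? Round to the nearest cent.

$63981.32

Value at end of year 3: C / r = $5,300.00 / 0.068 = $77,941.1765
Discount to today: PV = $77,941.1765 / (1 + 0.068)^3 = $77,941.1765 / 1.218186 = $63,981.32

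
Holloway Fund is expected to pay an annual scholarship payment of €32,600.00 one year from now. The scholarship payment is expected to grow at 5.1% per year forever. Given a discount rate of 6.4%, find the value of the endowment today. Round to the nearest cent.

€2507692.31

Growing perpetuity: P = D₁ / (r − g) = €32,600.0000 / (0.064 − 0.051) = €2,507,692.31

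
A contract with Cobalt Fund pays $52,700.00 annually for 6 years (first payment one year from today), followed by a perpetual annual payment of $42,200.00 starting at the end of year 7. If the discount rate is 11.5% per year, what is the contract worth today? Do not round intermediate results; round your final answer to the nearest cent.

$410744.61

PV of 6-year annuity: $52,700.00 × [1 − (1+0.115)^−6] / 0.115 = 219774.49555
Perpetuity value at year 6: $42,200.00 / 0.115 = 366956.52174
PV of perpetuity: 366956.52174 / (1+0.115)^6 = 190970.11354
Total PV = 219774.49555 + 190970.11354 = 410744.60909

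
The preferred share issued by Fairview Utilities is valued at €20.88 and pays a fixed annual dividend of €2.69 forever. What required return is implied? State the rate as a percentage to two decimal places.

P = C/r ⇒ r = C/P = €2.69/€20.88 = 0.128831

12.88%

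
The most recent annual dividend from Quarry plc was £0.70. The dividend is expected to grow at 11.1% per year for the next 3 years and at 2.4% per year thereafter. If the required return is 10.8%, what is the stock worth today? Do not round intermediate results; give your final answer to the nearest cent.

£10.71

D_1 = 0.77770
D_2 = 0.86402
D_3 = 0.95993
Terminal value at year 3: TV = D_3×(1+g_2)/(r−g_2) = 0.98297/0.084 = 11.70202
P_0 = D_1/(1+r)^1 + D_2/(1+r)^2 + D_3/(1+r)^3 + TV/(1+r)^3
    = 0.70190 + 0.70380 + 0.70570 + 8.60284 = 10.71423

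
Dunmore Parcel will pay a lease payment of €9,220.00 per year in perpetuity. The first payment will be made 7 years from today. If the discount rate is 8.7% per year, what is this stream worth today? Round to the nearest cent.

Value at end of year 6: C / r = €9,220.00 / 0.087 = €105,977.0115
Discount to today: PV = €105,977.0115 / (1 + 0.087)^6 = €105,977.0115 / 1.649595 = €64,244.27

€64244.27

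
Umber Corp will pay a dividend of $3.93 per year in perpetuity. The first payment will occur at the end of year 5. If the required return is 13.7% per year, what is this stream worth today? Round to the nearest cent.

Value at end of year 4: C / r = $3.93 / 0.137 = $28.6861
Discount to today: PV = $28.6861 / (1 + 0.137)^4 = $28.6861 / 1.671252 = $17.16

$17.16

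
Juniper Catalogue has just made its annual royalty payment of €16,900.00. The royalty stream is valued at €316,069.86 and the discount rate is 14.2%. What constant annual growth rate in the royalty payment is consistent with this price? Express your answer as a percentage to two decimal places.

8.40%

P = D₀(1+g)/(r−g) ⇒ P(r−g) = D₀(1+g) ⇒ g(P+D₀) = P·r − D₀
g = (P·r − D₀)/(P + D₀) = (€316,069.86×0.142 − €16,900.00) / (€316,069.86 + €16,900.00) = 0.084037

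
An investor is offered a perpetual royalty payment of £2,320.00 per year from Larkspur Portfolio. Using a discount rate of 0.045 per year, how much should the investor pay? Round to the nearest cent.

£51555.56

Level perpetuity: PV = C / r = £2,320.00 / 0.045 = £51,555.56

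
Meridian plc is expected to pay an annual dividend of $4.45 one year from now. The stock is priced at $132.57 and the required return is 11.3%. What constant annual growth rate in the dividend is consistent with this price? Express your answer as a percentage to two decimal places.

7.94%

P = D₁/(r−g) ⇒ g = r − D₁/P = 0.113 − $4.45/$132.57 = 0.079433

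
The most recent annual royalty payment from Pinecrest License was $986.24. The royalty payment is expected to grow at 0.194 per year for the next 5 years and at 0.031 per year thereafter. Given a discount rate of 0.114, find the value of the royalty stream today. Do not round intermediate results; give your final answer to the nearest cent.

$23429.35

D_1 = 1177.57056
D_2 = 1406.01925
D_3 = 1678.78698
D_4 = 2004.47166
D_5 = 2393.33916
Terminal value at year 5: TV = D_5×(1+g_2)/(r−g_2) = 2467.53267/0.083 = 29729.30931
P_0 = D_1/(1+r)^1 + D_2/(1+r)^2 + D_3/(1+r)^3 + D_4/(1+r)^4 + D_5/(1+r)^5 + TV/(1+r)^5
    = 1057.06513 + 1132.97645 + 1214.33922 + 1301.54491 + 1395.01312 + 17328.41600 = 23429.35483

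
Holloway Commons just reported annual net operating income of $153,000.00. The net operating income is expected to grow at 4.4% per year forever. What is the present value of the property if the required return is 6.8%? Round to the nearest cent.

$6655500.00

D₁ = D₀ × (1 + g) = $153,000.00 × 1.044 = $159,732.0000
Growing perpetuity: P = D₁ / (r − g) = $159,732.0000 / (0.068 − 0.044) = $6,655,500.00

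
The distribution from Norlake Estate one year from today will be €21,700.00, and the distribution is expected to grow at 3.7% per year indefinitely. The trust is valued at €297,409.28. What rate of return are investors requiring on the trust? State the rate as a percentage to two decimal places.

P = D₁/(r − g) ⇒ r = D₁/P + g = €21,700.0000/€297,409.28 + 0.037 = 0.072963 + 0.037 = 0.109963

11.00%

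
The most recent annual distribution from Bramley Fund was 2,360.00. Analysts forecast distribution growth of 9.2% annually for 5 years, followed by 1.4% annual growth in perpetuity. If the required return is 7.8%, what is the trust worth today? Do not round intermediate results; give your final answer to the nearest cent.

D_1 = 2577.12000
D_2 = 2814.21504
D_3 = 3073.12282
D_4 = 3355.85012
D_5 = 3664.58833
Terminal value at year 5: TV = D_5×(1+g_2)/(r−g_2) = 3715.89257/0.064 = 58060.82143
P_0 = D_1/(1+r)^1 + D_2/(1+r)^2 + D_3/(1+r)^3 + D_4/(1+r)^4 + D_5/(1+r)^5 + TV/(1+r)^5
    = 2390.64935 + 2421.69674 + 2453.14735 + 2485.00641 + 2517.27922 + 39883.14262 = 52150.92170

52150.92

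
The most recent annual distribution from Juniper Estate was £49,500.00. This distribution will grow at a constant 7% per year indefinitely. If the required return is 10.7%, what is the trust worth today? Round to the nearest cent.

£1431486.49

D₁ = D₀ × (1 + g) = £49,500.00 × 1.07 = £52,965.0000
Growing perpetuity: P = D₁ / (r − g) = £52,965.0000 / (0.107 − 0.07) = £1,431,486.49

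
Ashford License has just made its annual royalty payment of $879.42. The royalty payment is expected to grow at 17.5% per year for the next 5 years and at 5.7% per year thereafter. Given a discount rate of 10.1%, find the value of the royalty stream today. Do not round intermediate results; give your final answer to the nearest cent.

$34613.61

D_1 = 1033.31850
D_2 = 1214.14924
D_3 = 1426.62535
D_4 = 1676.28479
D_5 = 1969.63463
Terminal value at year 5: TV = D_5×(1+g_2)/(r−g_2) = 2081.90380/0.044 = 47315.99553
P_0 = D_1/(1+r)^1 + D_2/(1+r)^2 + D_3/(1+r)^3 + D_4/(1+r)^4 + D_5/(1+r)^5 + TV/(1+r)^5
    = 938.52725 + 1001.60719 + 1068.92684 + 1140.77115 + 1217.44423 + 29246.33075 = 34613.60741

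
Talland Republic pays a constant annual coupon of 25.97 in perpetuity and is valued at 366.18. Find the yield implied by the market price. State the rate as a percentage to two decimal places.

7.09%

P = C/r ⇒ r = C/P = 25.97/366.18 = 0.070921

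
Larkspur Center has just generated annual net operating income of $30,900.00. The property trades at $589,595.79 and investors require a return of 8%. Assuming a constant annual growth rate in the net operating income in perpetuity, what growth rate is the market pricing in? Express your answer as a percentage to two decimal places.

P = D₀(1+g)/(r−g) ⇒ P(r−g) = D₀(1+g) ⇒ g(P+D₀) = P·r − D₀
g = (P·r − D₀)/(P + D₀) = ($589,595.79×0.08 − $30,900.00) / ($589,595.79 + $30,900.00) = 0.026217

2.62%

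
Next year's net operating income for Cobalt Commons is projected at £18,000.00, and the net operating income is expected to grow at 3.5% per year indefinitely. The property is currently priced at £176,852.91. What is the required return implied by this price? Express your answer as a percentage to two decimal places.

13.68%

P = D₁/(r − g) ⇒ r = D₁/P + g = £18,000.0000/£176,852.91 + 0.035 = 0.101779 + 0.035 = 0.136779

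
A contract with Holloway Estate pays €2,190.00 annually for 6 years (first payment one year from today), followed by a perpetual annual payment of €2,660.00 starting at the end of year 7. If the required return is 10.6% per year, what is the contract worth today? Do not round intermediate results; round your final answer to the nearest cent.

€23082.86

PV of 6-year annuity: €2,190.00 × [1 − (1+0.106)^−6] / 0.106 = 9372.62461
Perpetuity value at year 6: €2,660.00 / 0.106 = 25094.33962
PV of perpetuity: 25094.33962 / (1+0.106)^6 = 13710.23849
Total PV = 9372.62461 + 13710.23849 = 23082.86311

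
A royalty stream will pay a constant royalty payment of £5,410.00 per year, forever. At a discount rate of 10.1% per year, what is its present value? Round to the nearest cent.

Level perpetuity: PV = C / r = £5,410.00 / 0.101 = £53,564.36

£53564.36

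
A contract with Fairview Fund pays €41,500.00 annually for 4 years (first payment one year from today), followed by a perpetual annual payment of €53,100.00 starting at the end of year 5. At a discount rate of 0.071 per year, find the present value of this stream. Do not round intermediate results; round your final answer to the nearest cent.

€708684.21

PV of 4-year annuity: €41,500.00 × [1 − (1+0.071)^−4] / 0.071 = 140252.51253
Perpetuity value at year 4: €53,100.00 / 0.071 = 747887.32394
PV of perpetuity: 747887.32394 / (1+0.071)^4 = 568431.69947
Total PV = 140252.51253 + 568431.69947 = 708684.21201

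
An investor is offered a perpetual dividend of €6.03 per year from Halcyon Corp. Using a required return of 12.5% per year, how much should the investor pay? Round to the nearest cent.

Level perpetuity: PV = C / r = €6.03 / 0.125 = €48.24

€48.24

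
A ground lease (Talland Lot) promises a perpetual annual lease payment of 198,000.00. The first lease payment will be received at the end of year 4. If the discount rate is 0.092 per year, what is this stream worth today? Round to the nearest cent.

1652758.68

Value at end of year 3: C / r = 198,000.00 / 0.092 = 2,152,173.9130
Discount to today: PV = 2,152,173.9130 / (1 + 0.092)^3 = 2,152,173.9130 / 1.302171 = 1,652,758.68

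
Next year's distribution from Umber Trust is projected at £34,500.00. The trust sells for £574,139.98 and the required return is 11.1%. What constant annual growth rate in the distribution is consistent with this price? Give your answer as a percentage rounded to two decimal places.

P = D₁/(r−g) ⇒ g = r − D₁/P = 0.111 − £34,500.00/£574,139.98 = 0.050910

5.09%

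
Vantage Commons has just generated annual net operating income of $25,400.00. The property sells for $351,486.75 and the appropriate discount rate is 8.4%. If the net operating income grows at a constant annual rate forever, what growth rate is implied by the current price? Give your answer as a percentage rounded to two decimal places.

P = D₀(1+g)/(r−g) ⇒ P(r−g) = D₀(1+g) ⇒ g(P+D₀) = P·r − D₀
g = (P·r − D₀)/(P + D₀) = ($351,486.75×0.084 − $25,400.00) / ($351,486.75 + $25,400.00) = 0.010945

1.09%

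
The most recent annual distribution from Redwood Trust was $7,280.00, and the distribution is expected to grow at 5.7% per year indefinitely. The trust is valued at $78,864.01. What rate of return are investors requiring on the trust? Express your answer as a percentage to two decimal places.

D₁ = $7,280.00 × 1.057 = $7,694.9600
P = D₁/(r − g) ⇒ r = D₁/P + g = $7,694.9600/$78,864.01 + 0.057 = 0.097573 + 0.057 = 0.154573

15.46%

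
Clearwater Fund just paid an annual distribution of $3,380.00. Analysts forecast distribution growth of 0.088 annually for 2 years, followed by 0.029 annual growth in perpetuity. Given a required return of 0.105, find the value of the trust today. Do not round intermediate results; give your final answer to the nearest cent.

$50970.95

D_1 = 3677.44000
D_2 = 4001.05472
Terminal value at year 2: TV = D_2×(1+g_2)/(r−g_2) = 4117.08531/0.076 = 54172.17509
P_0 = D_1/(1+r)^1 + D_2/(1+r)^2 + TV/(1+r)^2
    = 3328.00000 + 3276.80000 + 44366.14737 = 50970.94737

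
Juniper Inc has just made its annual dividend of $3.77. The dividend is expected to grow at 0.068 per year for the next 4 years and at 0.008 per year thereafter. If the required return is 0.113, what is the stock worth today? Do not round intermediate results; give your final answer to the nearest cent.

D_1 = 4.02636
D_2 = 4.30015
D_3 = 4.59256
D_4 = 4.90486
Terminal value at year 4: TV = D_4×(1+g_2)/(r−g_2) = 4.94410/0.105 = 47.08663
P_0 = D_1/(1+r)^1 + D_2/(1+r)^2 + D_3/(1+r)^3 + D_4/(1+r)^4 + TV/(1+r)^4
    = 3.61757 + 3.47131 + 3.33096 + 3.19629 + 30.68435 = 44.30048

$44.30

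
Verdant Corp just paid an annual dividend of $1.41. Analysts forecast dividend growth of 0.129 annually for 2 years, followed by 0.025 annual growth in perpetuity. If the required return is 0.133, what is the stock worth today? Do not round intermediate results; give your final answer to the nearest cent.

$16.09

D_1 = 1.59189
D_2 = 1.79724
Terminal value at year 2: TV = D_2×(1+g_2)/(r−g_2) = 1.84217/0.108 = 17.05718
P_0 = D_1/(1+r)^1 + D_2/(1+r)^2 + TV/(1+r)^2
    = 1.40502 + 1.40006 + 13.28762 = 16.09271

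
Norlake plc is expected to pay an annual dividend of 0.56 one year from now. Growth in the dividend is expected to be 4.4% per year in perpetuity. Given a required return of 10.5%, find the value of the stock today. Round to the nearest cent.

9.18

Growing perpetuity: P = D₁ / (r − g) = 0.5600 / (0.105 − 0.044) = 9.18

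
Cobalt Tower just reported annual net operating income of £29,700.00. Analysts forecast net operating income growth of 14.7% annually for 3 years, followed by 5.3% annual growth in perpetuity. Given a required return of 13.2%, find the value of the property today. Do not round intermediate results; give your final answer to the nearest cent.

D_1 = 34065.90000
D_2 = 39073.58730
D_3 = 44817.40463
Terminal value at year 3: TV = D_3×(1+g_2)/(r−g_2) = 47192.72708/0.079 = 597376.29213
P_0 = D_1/(1+r)^1 + D_2/(1+r)^2 + D_3/(1+r)^3 + TV/(1+r)^3
    = 30093.55124 + 30492.31738 + 30896.36752 + 411821.20247 = 503303.43860

£503303.44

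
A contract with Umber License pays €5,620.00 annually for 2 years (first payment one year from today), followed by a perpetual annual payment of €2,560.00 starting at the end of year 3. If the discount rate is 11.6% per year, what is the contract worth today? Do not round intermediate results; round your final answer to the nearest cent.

€27267.83

PV of 2-year annuity: €5,620.00 × [1 − (1+0.116)^−2] / 0.116 = 9548.24578
Perpetuity value at year 2: €2,560.00 / 0.116 = 22068.96552
PV of perpetuity: 22068.96552 / (1+0.116)^2 = 17719.58666
Total PV = 9548.24578 + 17719.58666 = 27267.83244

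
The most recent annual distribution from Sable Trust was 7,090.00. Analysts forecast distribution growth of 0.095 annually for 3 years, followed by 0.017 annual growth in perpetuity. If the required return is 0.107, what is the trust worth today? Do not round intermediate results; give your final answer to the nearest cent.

D_1 = 7763.55000
D_2 = 8501.08725
D_3 = 9308.69054
Terminal value at year 3: TV = D_3×(1+g_2)/(r−g_2) = 9466.93828/0.09 = 105188.20309
P_0 = D_1/(1+r)^1 + D_2/(1+r)^2 + D_3/(1+r)^3 + TV/(1+r)^3
    = 7013.14363 + 6937.12039 + 6861.92126 + 77539.71021 = 98351.89549

98351.90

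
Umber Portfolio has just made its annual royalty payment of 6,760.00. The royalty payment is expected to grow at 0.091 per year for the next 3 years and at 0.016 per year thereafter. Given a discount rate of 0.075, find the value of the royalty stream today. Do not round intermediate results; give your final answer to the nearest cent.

D_1 = 7375.16000
D_2 = 8046.29956
D_3 = 8778.51282
Terminal value at year 3: TV = D_3×(1+g_2)/(r−g_2) = 8918.96903/0.059 = 151168.96653
P_0 = D_1/(1+r)^1 + D_2/(1+r)^2 + D_3/(1+r)^3 + TV/(1+r)^3
    = 6860.61395 + 6962.72542 + 7066.35668 + 121685.05739 = 142574.75344

142574.75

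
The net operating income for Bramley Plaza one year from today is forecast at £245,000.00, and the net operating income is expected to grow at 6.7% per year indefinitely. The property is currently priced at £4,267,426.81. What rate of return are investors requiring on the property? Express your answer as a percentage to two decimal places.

12.44%

P = D₁/(r − g) ⇒ r = D₁/P + g = £245,000.0000/£4,267,426.81 + 0.067 = 0.057412 + 0.067 = 0.124412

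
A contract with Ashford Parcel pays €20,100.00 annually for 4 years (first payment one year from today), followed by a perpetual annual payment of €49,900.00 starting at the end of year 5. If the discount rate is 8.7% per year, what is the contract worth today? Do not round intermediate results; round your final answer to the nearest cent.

PV of 4-year annuity: €20,100.00 × [1 − (1+0.087)^−4] / 0.087 = 65549.48498
Perpetuity value at year 4: €49,900.00 / 0.087 = 573563.21839
PV of perpetuity: 573563.21839 / (1+0.087)^4 = 410830.91488
Total PV = 65549.48498 + 410830.91488 = 476380.39986

€476380.40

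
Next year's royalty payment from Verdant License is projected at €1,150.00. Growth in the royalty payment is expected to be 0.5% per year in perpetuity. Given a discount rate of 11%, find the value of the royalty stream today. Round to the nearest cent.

€10952.38

Growing perpetuity: P = D₁ / (r − g) = €1,150.0000 / (0.11 − 0.005) = €10,952.38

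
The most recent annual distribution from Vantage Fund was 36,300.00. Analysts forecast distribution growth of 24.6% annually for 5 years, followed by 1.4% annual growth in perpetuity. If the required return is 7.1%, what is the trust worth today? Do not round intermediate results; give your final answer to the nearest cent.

D_1 = 45229.80000
D_2 = 56356.33080
D_3 = 70219.98818
D_4 = 87494.10527
D_5 = 109017.65516
Terminal value at year 5: TV = D_5×(1+g_2)/(r−g_2) = 110543.90234/0.057 = 1939366.70766
P_0 = D_1/(1+r)^1 + D_2/(1+r)^2 + D_3/(1+r)^3 + D_4/(1+r)^4 + D_5/(1+r)^5 + TV/(1+r)^5
    = 42231.37255 + 49131.92362 + 57160.01571 + 66499.88756 + 77365.88226 + 1376298.32656 = 1668687.40826

1668687.41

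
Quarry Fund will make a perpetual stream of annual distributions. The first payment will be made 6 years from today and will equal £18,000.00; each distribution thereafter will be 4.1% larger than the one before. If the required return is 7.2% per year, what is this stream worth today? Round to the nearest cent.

Value at end of year 5: C₁ / (r − g) = £18,000.00 / (0.072 − 0.041) = £580,645.1613
Discount to today: PV = £580,645.1613 / (1 + 0.072)^5 = £580,645.1613 / 1.415709 = £410,144.49

£410144.49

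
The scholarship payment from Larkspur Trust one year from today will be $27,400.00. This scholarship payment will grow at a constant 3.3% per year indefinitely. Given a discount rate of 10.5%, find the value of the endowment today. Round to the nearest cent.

Growing perpetuity: P = D₁ / (r − g) = $27,400.0000 / (0.105 − 0.033) = $380,555.56

$380555.56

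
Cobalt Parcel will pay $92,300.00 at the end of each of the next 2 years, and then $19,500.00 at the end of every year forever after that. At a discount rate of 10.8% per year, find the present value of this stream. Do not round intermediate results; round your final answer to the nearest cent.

PV of 2-year annuity: $92,300.00 × [1 − (1+0.108)^−2] / 0.108 = 158486.68691
Perpetuity value at year 2: $19,500.00 / 0.108 = 180555.55556
PV of perpetuity: 180555.55556 / (1+0.108)^2 = 147072.45269
Total PV = 158486.68691 + 147072.45269 = 305559.13960

$305559.14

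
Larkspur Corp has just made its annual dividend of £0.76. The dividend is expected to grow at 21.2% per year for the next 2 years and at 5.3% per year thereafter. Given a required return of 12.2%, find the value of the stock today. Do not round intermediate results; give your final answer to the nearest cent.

£15.24

D_1 = 0.92112
D_2 = 1.11640
Terminal value at year 2: TV = D_2×(1+g_2)/(r−g_2) = 1.17557/0.069 = 17.03720
P_0 = D_1/(1+r)^1 + D_2/(1+r)^2 + TV/(1+r)^2
    = 0.82096 + 0.88682 + 13.53357 = 15.24135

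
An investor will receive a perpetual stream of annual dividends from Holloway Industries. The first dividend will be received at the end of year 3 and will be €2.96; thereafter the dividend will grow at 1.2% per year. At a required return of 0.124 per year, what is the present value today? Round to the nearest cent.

Value at end of year 2: C₁ / (r − g) = €2.96 / (0.124 − 0.012) = €26.4286
Discount to today: PV = €26.4286 / (1 + 0.124)^2 = €26.4286 / 1.263376 = €20.92

€20.92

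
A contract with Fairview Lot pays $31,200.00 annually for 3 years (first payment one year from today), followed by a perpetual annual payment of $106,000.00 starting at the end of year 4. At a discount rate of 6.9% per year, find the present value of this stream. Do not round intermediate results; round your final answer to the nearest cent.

$1339573.85

PV of 3-year annuity: $31,200.00 × [1 − (1+0.069)^−3] / 0.069 = 82028.48652
Perpetuity value at year 3: $106,000.00 / 0.069 = 1536231.88406
PV of perpetuity: 1536231.88406 / (1+0.069)^3 = 1257545.35934
Total PV = 82028.48652 + 1257545.35934 = 1339573.84586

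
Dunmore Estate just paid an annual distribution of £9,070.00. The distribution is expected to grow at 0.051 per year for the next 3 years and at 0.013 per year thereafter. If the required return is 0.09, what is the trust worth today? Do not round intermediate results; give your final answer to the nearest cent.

D_1 = 9532.57000
D_2 = 10018.73107
D_3 = 10529.68635
Terminal value at year 3: TV = D_3×(1+g_2)/(r−g_2) = 10666.57228/0.077 = 138526.91269
P_0 = D_1/(1+r)^1 + D_2/(1+r)^2 + D_3/(1+r)^3 + TV/(1+r)^3
    = 8745.47706 + 8432.56550 + 8130.84985 + 106968.19352 = 132277.08594

£132277.09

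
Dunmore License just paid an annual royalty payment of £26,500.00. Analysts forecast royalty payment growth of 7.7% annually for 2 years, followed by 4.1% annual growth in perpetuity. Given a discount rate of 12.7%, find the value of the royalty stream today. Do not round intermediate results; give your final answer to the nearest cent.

D_1 = 28540.50000
D_2 = 30738.11850
Terminal value at year 2: TV = D_2×(1+g_2)/(r−g_2) = 31998.38136/0.086 = 372074.20184
P_0 = D_1/(1+r)^1 + D_2/(1+r)^2 + TV/(1+r)^2
    = 25324.31233 + 24200.78472 + 292942.05694 = 342467.15400

£342467.15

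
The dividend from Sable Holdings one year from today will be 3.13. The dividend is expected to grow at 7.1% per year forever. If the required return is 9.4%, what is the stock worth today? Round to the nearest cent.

136.09

Growing perpetuity: P = D₁ / (r − g) = 3.1300 / (0.094 − 0.071) = 136.09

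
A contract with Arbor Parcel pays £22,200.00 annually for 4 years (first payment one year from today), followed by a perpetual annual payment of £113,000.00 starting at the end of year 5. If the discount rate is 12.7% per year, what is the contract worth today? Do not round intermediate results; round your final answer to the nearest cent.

£617989.59

PV of 4-year annuity: £22,200.00 × [1 − (1+0.127)^−4] / 0.127 = 66446.99372
Perpetuity value at year 4: £113,000.00 / 0.127 = 889763.77953
PV of perpetuity: 889763.77953 / (1+0.127)^4 = 551542.59526
Total PV = 66446.99372 + 551542.59526 = 617989.58899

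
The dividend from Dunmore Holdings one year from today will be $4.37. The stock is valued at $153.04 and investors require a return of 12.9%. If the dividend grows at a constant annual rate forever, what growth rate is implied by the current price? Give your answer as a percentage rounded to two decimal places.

10.04%

P = D₁/(r−g) ⇒ g = r − D₁/P = 0.129 − $4.37/$153.04 = 0.100445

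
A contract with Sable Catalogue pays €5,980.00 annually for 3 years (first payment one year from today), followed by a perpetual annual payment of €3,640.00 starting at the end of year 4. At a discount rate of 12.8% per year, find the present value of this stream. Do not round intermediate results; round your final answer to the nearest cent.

PV of 3-year annuity: €5,980.00 × [1 − (1+0.128)^−3] / 0.128 = 14167.78146
Perpetuity value at year 3: €3,640.00 / 0.128 = 28437.50000
PV of perpetuity: 28437.50000 / (1+0.128)^3 = 19813.63303
Total PV = 14167.78146 + 19813.63303 = 33981.41448

€33981.41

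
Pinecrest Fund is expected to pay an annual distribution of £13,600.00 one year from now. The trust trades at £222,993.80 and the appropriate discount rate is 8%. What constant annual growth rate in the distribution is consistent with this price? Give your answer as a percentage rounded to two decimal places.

P = D₁/(r−g) ⇒ g = r − D₁/P = 0.08 − £13,600.00/£222,993.80 = 0.019012

1.90%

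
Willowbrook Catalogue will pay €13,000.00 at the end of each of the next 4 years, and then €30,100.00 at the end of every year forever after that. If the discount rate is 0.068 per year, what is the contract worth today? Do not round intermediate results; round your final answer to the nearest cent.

PV of 4-year annuity: €13,000.00 × [1 − (1+0.068)^−4] / 0.068 = 44233.29240
Perpetuity value at year 4: €30,100.00 / 0.068 = 442647.05882
PV of perpetuity: 442647.05882 / (1+0.068)^4 = 340229.97411
Total PV = 44233.29240 + 340229.97411 = 384463.26651

€384463.27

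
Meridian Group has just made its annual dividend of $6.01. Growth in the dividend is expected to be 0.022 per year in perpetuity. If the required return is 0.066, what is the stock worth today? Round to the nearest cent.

$139.60

D₁ = D₀ × (1 + g) = $6.01 × 1.022 = $6.1422
Growing perpetuity: P = D₁ / (r − g) = $6.1422 / (0.066 − 0.022) = $139.60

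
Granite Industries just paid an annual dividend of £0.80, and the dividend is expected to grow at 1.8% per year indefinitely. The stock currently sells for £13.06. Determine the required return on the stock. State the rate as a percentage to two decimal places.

D₁ = £0.80 × 1.018 = £0.8144
P = D₁/(r − g) ⇒ r = D₁/P + g = £0.8144/£13.06 + 0.018 = 0.062358 + 0.018 = 0.080358

8.04%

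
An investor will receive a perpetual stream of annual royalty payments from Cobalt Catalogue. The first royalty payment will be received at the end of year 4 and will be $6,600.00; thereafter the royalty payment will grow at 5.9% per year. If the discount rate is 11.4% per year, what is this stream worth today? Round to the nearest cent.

$86801.19

Value at end of year 3: C₁ / (r − g) = $6,600.00 / (0.114 − 0.059) = $120,000.0000
Discount to today: PV = $120,000.0000 / (1 + 0.114)^3 = $120,000.0000 / 1.382470 = $86,801.19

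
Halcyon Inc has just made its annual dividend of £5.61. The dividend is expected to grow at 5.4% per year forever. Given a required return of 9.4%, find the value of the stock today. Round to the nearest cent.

£147.82

D₁ = D₀ × (1 + g) = £5.61 × 1.054 = £5.9129
Growing perpetuity: P = D₁ / (r − g) = £5.9129 / (0.094 − 0.054) = £147.82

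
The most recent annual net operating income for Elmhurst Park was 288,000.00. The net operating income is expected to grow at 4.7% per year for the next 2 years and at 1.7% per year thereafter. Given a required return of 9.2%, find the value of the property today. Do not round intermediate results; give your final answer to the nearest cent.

D_1 = 301536.00000
D_2 = 315708.19200
Terminal value at year 2: TV = D_2×(1+g_2)/(r−g_2) = 321075.23126/0.075 = 4281003.08352
P_0 = D_1/(1+r)^1 + D_2/(1+r)^2 + TV/(1+r)^2
    = 276131.86813 + 264752.80763 + 3590048.07149 = 4130932.74725

4130932.75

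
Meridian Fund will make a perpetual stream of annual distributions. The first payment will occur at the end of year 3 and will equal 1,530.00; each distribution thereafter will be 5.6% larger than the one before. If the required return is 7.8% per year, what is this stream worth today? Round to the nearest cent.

Value at end of year 2: C₁ / (r − g) = 1,530.00 / (0.078 − 0.056) = 69,545.4545
Discount to today: PV = 69,545.4545 / (1 + 0.078)^2 = 69,545.4545 / 1.162084 = 59,845.46

59845.46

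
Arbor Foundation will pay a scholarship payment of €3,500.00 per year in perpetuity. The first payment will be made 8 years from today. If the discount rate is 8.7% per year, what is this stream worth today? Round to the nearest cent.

Value at end of year 7: C / r = €3,500.00 / 0.087 = €40,229.8851
Discount to today: PV = €40,229.8851 / (1 + 0.087)^7 = €40,229.8851 / 1.793109 = €22,435.82

€22435.82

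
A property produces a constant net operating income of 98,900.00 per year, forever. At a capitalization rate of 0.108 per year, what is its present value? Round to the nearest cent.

915740.74

Level perpetuity: PV = C / r = 98,900.00 / 0.108 = 915,740.74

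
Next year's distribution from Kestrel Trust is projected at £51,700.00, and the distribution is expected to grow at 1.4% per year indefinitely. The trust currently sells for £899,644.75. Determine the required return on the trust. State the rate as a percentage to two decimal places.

7.15%

P = D₁/(r − g) ⇒ r = D₁/P + g = £51,700.0000/£899,644.75 + 0.014 = 0.057467 + 0.014 = 0.071467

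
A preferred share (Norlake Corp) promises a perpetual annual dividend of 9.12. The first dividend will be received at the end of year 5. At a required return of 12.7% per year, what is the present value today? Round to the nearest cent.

Value at end of year 4: C / r = 9.12 / 0.127 = 71.8110
Discount to today: PV = 71.8110 / (1 + 0.127)^4 = 71.8110 / 1.613228 = 44.51

44.51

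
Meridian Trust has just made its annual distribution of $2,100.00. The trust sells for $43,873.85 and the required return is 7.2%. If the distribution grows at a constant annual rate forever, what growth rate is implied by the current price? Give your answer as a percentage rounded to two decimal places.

2.30%

P = D₀(1+g)/(r−g) ⇒ P(r−g) = D₀(1+g) ⇒ g(P+D₀) = P·r − D₀
g = (P·r − D₀)/(P + D₀) = ($43,873.85×0.072 − $2,100.00) / ($43,873.85 + $2,100.00) = 0.023033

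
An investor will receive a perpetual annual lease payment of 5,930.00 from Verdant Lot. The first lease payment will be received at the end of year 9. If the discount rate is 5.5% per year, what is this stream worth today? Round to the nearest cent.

Value at end of year 8: C / r = 5,930.00 / 0.055 = 107,818.1818
Discount to today: PV = 107,818.1818 / (1 + 0.055)^8 = 107,818.1818 / 1.534687 = 70,254.21

70254.21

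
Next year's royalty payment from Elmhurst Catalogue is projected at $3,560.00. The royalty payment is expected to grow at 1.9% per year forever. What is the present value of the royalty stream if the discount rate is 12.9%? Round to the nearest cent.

$32363.64

Growing perpetuity: P = D₁ / (r − g) = $3,560.0000 / (0.129 − 0.019) = $32,363.64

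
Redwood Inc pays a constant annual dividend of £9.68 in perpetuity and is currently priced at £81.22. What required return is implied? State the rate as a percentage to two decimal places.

11.92%

P = C/r ⇒ r = C/P = £9.68/£81.22 = 0.119182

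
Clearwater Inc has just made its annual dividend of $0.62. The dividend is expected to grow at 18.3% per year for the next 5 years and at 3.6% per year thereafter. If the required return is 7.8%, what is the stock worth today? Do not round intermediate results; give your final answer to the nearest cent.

D_1 = 0.73346
D_2 = 0.86768
D_3 = 1.02647
D_4 = 1.21431
D_5 = 1.43653
Terminal value at year 5: TV = D_5×(1+g_2)/(r−g_2) = 1.48825/0.042 = 35.43446
P_0 = D_1/(1+r)^1 + D_2/(1+r)^2 + D_3/(1+r)^3 + D_4/(1+r)^4 + D_5/(1+r)^5 + TV/(1+r)^5
    = 0.68039 + 0.74666 + 0.81939 + 0.89920 + 0.98678 + 24.34064 = 28.47307

$28.47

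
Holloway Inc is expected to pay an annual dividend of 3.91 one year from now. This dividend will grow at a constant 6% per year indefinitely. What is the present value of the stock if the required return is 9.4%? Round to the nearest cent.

Growing perpetuity: P = D₁ / (r − g) = 3.9100 / (0.094 − 0.06) = 115.00

115.00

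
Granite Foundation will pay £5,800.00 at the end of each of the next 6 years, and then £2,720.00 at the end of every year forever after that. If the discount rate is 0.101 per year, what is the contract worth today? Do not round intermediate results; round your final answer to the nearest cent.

£40305.68

PV of 6-year annuity: £5,800.00 × [1 − (1+0.101)^−6] / 0.101 = 25186.65767
Perpetuity value at year 6: £2,720.00 / 0.101 = 26930.69307
PV of perpetuity: 26930.69307 / (1+0.101)^6 = 15119.01913
Total PV = 25186.65767 + 15119.01913 = 40305.67680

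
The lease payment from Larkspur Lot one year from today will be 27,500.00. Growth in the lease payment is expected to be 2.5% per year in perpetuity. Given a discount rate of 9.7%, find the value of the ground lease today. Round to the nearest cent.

381944.44

Growing perpetuity: P = D₁ / (r − g) = 27,500.0000 / (0.097 − 0.025) = 381,944.44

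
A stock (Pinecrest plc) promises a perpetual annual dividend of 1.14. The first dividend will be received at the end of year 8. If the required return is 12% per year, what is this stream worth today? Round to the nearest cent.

4.30

Value at end of year 7: C / r = 1.14 / 0.12 = 9.5000
Discount to today: PV = 9.5000 / (1 + 0.12)^7 = 9.5000 / 2.210681 = 4.30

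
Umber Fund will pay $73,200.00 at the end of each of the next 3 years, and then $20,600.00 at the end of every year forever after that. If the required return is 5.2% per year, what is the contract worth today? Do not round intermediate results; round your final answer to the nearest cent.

PV of 3-year annuity: $73,200.00 × [1 − (1+0.052)^−3] / 0.052 = 198597.04948
Perpetuity value at year 3: $20,600.00 / 0.052 = 396153.84615
PV of perpetuity: 396153.84615 / (1+0.052)^3 = 340264.51256
Total PV = 198597.04948 + 340264.51256 = 538861.56204

$538861.56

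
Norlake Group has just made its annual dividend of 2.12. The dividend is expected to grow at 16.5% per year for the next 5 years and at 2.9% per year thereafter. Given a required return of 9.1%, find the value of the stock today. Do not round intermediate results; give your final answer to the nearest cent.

61.81

D_1 = 2.46980
D_2 = 2.87732
D_3 = 3.35207
D_4 = 3.90517
D_5 = 4.54952
Terminal value at year 5: TV = D_5×(1+g_2)/(r−g_2) = 4.68146/0.062 = 75.50734
P_0 = D_1/(1+r)^1 + D_2/(1+r)^2 + D_3/(1+r)^3 + D_4/(1+r)^4 + D_5/(1+r)^5 + TV/(1+r)^5
    = 2.26379 + 2.41734 + 2.58131 + 2.75639 + 2.94335 + 48.85010 = 61.81228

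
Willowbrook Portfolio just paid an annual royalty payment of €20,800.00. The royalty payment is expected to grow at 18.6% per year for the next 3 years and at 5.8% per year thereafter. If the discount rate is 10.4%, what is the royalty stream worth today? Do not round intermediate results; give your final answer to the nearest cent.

€665250.87

D_1 = 24668.80000
D_2 = 29257.19680
D_3 = 34699.03540
Terminal value at year 3: TV = D_3×(1+g_2)/(r−g_2) = 36711.57946/0.046 = 798077.81431
P_0 = D_1/(1+r)^1 + D_2/(1+r)^2 + D_3/(1+r)^3 + TV/(1+r)^3
    = 22344.92754 + 24004.60512 + 25787.55587 + 593113.78496 = 665250.87349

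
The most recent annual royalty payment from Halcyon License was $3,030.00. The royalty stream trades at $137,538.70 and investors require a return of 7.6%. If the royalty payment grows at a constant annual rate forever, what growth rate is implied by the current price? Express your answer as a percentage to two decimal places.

P = D₀(1+g)/(r−g) ⇒ P(r−g) = D₀(1+g) ⇒ g(P+D₀) = P·r − D₀
g = (P·r − D₀)/(P + D₀) = ($137,538.70×0.076 − $3,030.00) / ($137,538.70 + $3,030.00) = 0.052807

5.28%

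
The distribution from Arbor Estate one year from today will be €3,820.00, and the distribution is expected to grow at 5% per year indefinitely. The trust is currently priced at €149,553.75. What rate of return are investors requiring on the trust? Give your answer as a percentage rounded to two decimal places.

P = D₁/(r − g) ⇒ r = D₁/P + g = €3,820.0000/€149,553.75 + 0.05 = 0.025543 + 0.05 = 0.075543

7.55%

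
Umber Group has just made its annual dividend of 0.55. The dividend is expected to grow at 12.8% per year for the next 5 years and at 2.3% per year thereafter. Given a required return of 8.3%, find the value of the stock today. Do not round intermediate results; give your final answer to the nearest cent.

14.61

D_1 = 0.62040
D_2 = 0.69981
D_3 = 0.78939
D_4 = 0.89043
D_5 = 1.00440
Terminal value at year 5: TV = D_5×(1+g_2)/(r−g_2) = 1.02750/0.06 = 17.12508
P_0 = D_1/(1+r)^1 + D_2/(1+r)^2 + D_3/(1+r)^3 + D_4/(1+r)^4 + D_5/(1+r)^5 + TV/(1+r)^5
    = 0.57285 + 0.59666 + 0.62145 + 0.64727 + 0.67416 + 11.49451 = 14.60690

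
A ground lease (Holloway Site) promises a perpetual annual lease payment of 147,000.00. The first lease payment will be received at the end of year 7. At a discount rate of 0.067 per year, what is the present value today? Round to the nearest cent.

1486811.86

Value at end of year 6: C / r = 147,000.00 / 0.067 = 2,194,029.8507
Discount to today: PV = 2,194,029.8507 / (1 + 0.067)^6 = 2,194,029.8507 / 1.475661 = 1,486,811.86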